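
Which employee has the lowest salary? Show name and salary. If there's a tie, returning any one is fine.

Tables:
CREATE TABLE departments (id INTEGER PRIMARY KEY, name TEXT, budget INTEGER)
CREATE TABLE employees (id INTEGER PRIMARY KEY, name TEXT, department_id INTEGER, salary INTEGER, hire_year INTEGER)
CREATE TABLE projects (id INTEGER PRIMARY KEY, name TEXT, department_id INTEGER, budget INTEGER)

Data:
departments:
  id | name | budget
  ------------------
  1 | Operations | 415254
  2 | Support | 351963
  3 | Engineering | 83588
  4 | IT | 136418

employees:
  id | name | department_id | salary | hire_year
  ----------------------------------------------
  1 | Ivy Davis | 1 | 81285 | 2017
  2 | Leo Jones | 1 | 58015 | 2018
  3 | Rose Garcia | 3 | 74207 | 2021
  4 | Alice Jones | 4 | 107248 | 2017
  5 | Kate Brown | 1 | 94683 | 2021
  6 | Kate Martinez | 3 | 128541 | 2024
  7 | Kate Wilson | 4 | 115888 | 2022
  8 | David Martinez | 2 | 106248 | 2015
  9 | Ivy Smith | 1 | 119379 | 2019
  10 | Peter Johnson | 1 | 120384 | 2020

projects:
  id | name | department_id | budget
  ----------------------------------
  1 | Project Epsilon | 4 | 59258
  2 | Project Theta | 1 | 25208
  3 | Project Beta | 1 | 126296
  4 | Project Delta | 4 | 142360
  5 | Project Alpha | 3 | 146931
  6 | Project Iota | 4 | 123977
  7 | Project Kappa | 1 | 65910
SELECT name, salary FROM employees ORDER BY salary ASC LIMIT 1

Execution result:
name | salary
Leo Jones | 58015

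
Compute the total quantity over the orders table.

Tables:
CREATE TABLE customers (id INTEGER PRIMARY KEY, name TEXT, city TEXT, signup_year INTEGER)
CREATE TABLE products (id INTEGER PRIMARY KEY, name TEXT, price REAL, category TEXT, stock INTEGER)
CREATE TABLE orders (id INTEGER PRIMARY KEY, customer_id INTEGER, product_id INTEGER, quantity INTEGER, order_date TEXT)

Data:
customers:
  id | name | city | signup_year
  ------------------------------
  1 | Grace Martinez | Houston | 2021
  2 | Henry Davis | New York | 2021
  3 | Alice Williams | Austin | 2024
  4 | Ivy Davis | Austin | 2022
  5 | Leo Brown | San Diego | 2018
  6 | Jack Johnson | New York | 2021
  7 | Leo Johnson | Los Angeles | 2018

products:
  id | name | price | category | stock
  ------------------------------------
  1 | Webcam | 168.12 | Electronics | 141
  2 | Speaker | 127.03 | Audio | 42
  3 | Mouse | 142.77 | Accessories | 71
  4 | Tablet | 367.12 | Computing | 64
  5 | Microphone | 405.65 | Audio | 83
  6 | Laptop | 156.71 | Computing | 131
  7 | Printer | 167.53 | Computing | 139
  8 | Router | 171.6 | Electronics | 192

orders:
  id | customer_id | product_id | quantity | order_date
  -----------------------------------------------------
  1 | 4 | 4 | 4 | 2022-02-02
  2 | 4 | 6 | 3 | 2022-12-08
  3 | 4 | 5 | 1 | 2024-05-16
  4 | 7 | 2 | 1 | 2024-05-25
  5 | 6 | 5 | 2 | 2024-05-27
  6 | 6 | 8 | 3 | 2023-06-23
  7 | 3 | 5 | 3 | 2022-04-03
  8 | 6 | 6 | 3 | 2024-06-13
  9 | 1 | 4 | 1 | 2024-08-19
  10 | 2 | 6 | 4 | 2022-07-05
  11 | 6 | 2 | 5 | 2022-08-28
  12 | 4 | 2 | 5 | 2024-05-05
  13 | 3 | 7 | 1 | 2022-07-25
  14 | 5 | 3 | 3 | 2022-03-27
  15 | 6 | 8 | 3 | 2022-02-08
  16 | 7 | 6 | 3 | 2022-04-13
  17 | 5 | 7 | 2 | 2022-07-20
SELECT SUM(quantity) FROM orders

Execution result:
47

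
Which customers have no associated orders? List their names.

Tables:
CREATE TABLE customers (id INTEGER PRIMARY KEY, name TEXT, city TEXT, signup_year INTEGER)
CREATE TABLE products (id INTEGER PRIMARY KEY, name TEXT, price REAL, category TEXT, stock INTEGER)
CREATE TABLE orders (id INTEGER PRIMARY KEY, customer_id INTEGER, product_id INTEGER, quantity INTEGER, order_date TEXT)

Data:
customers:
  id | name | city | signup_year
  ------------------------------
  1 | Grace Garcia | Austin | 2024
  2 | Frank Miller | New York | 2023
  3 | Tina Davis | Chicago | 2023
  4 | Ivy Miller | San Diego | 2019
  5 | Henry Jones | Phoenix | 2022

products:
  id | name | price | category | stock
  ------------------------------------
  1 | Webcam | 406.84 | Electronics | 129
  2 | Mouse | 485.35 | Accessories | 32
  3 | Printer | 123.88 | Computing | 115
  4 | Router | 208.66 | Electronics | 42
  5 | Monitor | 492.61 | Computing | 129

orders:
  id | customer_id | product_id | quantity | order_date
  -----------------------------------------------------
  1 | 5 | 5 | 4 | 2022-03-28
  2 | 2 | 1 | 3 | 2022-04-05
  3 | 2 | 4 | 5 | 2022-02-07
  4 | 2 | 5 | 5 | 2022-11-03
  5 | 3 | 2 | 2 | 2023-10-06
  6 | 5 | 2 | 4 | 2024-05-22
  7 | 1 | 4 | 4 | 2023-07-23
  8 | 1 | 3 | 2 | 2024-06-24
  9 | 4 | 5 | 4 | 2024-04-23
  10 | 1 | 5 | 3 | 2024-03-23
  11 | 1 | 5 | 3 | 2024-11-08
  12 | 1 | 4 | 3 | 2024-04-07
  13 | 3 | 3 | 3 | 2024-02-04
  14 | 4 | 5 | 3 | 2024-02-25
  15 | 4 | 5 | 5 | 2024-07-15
SELECT p.name FROM customers p LEFT JOIN orders c ON c.customer_id = p.id WHERE c.id IS NULL

Execution result:
(no rows)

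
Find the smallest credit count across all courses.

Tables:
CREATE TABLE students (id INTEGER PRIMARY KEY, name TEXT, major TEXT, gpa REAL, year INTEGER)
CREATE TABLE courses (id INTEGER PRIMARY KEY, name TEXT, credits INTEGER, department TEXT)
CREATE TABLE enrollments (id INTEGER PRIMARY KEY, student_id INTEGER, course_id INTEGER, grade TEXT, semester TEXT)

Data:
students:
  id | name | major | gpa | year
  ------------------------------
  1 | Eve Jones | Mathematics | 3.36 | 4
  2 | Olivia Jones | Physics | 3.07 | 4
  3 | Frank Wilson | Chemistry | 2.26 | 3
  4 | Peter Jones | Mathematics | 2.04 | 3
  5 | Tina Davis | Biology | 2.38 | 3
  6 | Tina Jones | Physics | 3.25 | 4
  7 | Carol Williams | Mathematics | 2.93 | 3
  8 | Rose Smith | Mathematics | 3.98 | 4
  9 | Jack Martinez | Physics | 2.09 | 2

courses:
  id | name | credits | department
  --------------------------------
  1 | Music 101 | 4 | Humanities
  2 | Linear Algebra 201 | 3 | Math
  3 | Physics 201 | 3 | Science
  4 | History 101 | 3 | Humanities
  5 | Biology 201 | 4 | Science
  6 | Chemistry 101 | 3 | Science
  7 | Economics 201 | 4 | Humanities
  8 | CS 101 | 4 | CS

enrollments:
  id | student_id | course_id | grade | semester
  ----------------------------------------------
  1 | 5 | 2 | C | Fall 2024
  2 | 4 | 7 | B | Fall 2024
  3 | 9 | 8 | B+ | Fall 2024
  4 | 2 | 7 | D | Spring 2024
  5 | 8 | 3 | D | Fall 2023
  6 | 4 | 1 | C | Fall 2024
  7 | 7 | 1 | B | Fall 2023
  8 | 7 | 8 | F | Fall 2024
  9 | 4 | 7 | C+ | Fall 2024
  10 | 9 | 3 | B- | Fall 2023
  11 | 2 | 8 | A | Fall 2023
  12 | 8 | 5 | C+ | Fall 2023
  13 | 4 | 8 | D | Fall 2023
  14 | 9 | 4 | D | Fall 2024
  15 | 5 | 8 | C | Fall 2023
SELECT MIN(credits) FROM courses

Execution result:
3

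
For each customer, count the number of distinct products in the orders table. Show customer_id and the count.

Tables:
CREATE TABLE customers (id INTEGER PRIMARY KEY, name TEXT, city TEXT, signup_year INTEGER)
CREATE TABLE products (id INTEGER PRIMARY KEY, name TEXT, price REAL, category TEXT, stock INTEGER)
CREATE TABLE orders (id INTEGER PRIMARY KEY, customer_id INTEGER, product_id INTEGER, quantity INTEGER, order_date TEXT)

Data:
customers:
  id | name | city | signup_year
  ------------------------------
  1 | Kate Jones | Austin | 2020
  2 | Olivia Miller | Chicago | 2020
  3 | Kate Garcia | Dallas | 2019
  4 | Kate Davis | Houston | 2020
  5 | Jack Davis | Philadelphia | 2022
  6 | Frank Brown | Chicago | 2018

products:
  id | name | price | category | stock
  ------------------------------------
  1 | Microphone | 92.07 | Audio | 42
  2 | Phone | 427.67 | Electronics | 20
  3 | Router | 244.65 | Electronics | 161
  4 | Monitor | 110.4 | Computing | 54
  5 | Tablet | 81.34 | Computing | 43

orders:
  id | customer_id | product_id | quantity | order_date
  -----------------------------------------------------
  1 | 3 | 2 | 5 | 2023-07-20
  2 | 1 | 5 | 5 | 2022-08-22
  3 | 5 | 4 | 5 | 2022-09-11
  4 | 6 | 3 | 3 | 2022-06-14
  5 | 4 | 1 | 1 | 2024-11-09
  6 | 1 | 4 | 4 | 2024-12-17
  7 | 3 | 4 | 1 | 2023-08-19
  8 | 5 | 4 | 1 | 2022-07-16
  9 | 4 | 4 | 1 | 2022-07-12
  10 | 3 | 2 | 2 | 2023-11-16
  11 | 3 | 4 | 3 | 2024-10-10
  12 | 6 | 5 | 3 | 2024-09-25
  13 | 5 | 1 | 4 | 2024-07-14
SELECT customer_id, COUNT(DISTINCT product_id) AS distinct_product_count FROM orders GROUP BY customer_id

Execution result:
customer_id | distinct_product_count
1 | 2
3 | 2
4 | 2
5 | 2
6 | 2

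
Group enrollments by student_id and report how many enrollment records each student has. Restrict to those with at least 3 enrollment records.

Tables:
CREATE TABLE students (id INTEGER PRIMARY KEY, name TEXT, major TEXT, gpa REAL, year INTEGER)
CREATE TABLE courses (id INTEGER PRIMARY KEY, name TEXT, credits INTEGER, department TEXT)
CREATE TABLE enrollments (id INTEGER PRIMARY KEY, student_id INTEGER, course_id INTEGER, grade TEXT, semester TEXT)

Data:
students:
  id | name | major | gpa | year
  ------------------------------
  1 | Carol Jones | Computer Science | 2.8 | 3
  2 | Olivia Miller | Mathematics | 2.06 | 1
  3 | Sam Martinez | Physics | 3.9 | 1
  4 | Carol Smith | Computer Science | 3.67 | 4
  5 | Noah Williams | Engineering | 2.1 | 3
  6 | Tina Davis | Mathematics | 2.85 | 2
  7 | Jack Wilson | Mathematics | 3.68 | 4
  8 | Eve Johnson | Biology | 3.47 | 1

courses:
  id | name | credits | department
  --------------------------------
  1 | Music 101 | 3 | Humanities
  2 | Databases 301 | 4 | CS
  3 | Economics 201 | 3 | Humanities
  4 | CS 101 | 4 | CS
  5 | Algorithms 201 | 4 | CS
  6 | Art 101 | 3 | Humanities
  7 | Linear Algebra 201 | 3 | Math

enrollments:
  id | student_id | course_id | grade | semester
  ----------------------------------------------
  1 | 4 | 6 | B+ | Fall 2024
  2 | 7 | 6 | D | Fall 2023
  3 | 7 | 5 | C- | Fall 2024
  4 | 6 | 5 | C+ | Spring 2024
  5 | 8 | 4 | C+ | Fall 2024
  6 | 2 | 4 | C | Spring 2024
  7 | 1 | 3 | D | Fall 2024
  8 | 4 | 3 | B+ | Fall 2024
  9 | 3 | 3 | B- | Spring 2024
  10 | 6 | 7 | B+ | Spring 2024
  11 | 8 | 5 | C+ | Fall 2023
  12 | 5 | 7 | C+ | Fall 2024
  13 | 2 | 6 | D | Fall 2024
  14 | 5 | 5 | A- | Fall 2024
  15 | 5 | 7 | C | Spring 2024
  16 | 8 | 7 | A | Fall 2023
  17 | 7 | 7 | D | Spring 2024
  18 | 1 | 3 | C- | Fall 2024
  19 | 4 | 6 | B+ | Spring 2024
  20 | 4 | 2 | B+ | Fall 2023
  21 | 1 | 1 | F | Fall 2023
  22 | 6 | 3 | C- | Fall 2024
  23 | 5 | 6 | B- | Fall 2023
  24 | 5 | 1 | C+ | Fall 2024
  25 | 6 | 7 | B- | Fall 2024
SELECT student_id, COUNT(*) AS enrollment_count FROM enrollments GROUP BY student_id HAVING COUNT(*) >= 3

Execution result:
student_id | enrollment_count
1 | 3
4 | 4
5 | 5
6 | 4
7 | 3
8 | 3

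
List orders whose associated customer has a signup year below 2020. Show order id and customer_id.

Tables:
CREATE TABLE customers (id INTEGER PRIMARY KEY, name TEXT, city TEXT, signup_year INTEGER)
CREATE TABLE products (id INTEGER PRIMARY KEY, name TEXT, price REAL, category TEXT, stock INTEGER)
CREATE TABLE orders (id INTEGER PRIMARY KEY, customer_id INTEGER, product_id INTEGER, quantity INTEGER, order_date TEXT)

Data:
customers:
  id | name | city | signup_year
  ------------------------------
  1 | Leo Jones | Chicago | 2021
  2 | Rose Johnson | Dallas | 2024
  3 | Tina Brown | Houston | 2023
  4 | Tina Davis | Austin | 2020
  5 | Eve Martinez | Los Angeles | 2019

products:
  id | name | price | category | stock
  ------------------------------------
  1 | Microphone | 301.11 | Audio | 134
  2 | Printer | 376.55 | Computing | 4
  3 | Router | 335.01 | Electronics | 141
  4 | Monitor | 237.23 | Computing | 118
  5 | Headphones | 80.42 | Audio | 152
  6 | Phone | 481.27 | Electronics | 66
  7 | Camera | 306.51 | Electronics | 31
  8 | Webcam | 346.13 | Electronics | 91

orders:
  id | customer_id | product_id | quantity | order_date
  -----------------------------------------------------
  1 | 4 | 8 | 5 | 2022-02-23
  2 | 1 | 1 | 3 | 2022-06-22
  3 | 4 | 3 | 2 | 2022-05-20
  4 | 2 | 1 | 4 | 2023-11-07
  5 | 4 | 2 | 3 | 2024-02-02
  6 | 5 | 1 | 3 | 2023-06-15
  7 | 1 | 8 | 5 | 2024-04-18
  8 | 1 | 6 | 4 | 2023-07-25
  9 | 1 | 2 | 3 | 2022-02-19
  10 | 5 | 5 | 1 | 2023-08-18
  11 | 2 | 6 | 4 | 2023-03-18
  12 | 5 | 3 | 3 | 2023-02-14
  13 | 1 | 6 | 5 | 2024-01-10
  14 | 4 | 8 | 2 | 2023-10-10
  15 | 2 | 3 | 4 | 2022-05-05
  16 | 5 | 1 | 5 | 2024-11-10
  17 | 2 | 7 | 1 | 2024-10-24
SELECT id, customer_id FROM orders WHERE customer_id IN (SELECT id FROM customers WHERE signup_year < 2020)

Execution result:
id | customer_id
6 | 5
10 | 5
12 | 5
16 | 5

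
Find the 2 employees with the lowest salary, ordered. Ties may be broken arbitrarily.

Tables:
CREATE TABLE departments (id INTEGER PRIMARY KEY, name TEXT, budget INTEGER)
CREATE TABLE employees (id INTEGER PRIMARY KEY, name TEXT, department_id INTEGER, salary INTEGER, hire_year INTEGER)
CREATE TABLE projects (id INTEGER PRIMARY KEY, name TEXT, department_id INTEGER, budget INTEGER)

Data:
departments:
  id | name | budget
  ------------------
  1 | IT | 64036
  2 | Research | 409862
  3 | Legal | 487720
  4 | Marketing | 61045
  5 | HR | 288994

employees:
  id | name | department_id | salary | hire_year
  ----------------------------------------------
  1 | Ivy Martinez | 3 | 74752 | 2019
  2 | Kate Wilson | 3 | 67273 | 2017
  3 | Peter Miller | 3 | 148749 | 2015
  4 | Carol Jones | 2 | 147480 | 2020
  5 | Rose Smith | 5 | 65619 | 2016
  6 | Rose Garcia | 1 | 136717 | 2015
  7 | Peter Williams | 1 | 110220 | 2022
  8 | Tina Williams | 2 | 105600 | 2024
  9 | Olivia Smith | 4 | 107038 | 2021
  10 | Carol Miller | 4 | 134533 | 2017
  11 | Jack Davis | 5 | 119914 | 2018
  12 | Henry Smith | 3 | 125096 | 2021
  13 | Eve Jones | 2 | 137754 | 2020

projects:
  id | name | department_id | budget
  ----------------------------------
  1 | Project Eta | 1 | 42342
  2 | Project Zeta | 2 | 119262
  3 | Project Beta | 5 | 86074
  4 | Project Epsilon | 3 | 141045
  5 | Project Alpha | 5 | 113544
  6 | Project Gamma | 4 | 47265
SELECT name, salary FROM employees ORDER BY salary ASC LIMIT 2

Execution result:
name | salary
Rose Smith | 65619
Kate Wilson | 67273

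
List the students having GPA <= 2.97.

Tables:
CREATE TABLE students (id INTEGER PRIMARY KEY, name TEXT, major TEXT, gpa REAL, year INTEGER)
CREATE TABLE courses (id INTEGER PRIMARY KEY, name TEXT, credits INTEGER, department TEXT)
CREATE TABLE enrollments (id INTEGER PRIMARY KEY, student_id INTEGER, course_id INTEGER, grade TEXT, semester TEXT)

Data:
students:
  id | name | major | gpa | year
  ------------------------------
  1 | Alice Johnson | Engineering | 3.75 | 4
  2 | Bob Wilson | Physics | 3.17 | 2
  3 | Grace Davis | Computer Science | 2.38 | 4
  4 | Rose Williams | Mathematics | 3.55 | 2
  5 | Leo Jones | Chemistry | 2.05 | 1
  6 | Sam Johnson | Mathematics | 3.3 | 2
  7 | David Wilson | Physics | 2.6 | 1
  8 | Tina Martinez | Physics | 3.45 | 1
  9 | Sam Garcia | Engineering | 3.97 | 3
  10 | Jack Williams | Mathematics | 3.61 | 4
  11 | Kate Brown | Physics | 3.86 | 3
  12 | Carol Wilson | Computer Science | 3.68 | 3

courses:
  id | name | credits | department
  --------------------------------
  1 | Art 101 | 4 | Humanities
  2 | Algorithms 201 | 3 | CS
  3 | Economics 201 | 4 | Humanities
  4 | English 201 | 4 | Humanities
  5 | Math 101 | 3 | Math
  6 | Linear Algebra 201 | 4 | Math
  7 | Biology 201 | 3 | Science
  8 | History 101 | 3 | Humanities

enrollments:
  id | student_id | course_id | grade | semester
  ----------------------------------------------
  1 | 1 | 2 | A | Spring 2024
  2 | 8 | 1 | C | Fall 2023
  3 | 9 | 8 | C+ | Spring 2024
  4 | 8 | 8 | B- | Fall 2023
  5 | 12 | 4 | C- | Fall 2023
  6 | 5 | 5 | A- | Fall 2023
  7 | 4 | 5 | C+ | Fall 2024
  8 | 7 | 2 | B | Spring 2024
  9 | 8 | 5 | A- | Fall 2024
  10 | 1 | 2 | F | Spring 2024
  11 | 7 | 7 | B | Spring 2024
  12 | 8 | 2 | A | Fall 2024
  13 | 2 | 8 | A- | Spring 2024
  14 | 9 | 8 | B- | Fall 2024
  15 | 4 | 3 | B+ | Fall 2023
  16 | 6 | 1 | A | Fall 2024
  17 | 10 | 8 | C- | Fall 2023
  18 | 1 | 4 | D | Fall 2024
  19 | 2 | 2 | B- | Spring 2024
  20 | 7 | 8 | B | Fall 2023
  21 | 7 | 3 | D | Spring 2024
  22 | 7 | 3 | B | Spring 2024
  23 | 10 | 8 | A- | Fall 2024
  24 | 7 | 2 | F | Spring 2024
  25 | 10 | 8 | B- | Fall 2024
SELECT name, gpa FROM students WHERE gpa <= 2.97

Execution result:
name | gpa
Grace Davis | 2.38
Leo Jones | 2.05
David Wilson | 2.60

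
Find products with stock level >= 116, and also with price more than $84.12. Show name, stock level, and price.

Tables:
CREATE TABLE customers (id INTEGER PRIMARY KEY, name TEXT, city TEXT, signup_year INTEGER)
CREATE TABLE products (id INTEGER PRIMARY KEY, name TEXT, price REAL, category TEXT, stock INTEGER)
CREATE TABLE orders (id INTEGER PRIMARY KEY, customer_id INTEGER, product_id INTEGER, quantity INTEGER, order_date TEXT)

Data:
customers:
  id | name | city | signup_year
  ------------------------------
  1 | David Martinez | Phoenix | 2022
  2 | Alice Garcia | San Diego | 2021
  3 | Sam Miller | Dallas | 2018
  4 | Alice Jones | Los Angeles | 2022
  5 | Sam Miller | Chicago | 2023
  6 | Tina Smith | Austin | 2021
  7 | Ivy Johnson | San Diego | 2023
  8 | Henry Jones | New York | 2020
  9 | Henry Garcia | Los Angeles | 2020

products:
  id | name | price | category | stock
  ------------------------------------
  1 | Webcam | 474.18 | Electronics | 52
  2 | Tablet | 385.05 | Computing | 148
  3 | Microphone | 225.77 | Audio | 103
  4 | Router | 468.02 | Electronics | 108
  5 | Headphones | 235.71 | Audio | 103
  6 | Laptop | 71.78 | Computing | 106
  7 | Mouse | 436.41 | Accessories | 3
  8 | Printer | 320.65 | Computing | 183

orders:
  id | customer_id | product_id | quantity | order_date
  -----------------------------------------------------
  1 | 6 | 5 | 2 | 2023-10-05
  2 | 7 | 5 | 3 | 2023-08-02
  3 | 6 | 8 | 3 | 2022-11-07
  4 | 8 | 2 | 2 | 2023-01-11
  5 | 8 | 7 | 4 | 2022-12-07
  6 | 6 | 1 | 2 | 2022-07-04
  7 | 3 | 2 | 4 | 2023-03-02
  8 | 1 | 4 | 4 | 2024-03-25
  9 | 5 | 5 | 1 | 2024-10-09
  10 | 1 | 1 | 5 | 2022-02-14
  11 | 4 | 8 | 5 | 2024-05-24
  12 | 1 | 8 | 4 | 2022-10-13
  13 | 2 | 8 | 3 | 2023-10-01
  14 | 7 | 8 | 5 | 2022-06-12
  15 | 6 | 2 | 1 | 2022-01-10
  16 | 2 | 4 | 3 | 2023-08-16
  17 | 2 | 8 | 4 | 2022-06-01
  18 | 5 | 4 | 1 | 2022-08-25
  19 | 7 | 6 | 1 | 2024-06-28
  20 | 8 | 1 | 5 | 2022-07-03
SELECT name, stock, price FROM products WHERE stock >= 116 AND price > 84.12

Execution result:
name | stock | price
Tablet | 148 | 385.05
Printer | 183 | 320.65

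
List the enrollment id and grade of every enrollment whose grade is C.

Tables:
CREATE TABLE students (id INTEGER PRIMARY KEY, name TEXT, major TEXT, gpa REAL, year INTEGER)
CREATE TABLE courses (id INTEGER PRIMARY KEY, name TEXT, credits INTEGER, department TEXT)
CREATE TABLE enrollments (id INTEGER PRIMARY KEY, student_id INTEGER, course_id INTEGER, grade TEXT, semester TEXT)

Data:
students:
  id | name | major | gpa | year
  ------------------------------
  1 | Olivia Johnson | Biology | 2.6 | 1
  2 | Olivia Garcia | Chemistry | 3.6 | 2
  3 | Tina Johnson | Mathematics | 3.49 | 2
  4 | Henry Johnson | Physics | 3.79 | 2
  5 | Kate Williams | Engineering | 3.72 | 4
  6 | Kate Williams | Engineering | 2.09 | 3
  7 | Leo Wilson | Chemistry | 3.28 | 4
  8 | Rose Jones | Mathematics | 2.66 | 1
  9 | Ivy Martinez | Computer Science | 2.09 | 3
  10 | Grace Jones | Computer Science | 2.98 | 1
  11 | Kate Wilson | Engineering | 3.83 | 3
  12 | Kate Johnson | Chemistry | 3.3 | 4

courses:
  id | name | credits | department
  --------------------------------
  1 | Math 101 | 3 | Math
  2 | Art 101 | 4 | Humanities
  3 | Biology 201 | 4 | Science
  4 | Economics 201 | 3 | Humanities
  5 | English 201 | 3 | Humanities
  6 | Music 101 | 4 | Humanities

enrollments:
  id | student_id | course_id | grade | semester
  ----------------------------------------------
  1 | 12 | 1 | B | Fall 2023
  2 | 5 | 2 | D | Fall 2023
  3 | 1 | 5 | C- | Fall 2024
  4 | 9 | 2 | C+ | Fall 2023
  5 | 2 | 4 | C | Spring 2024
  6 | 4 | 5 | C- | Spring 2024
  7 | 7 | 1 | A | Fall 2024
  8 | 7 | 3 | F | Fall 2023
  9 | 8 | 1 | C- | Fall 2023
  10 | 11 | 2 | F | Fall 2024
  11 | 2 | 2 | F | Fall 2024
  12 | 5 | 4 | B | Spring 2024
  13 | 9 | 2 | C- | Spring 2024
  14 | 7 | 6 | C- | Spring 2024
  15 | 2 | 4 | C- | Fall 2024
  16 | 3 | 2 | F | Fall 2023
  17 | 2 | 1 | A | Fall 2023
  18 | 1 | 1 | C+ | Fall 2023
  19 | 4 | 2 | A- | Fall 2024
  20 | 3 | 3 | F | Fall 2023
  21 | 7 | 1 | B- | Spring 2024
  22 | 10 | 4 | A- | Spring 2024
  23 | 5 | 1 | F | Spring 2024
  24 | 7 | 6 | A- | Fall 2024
SELECT id, grade FROM enrollments WHERE grade = 'C'

Execution result:
id | grade
5 | C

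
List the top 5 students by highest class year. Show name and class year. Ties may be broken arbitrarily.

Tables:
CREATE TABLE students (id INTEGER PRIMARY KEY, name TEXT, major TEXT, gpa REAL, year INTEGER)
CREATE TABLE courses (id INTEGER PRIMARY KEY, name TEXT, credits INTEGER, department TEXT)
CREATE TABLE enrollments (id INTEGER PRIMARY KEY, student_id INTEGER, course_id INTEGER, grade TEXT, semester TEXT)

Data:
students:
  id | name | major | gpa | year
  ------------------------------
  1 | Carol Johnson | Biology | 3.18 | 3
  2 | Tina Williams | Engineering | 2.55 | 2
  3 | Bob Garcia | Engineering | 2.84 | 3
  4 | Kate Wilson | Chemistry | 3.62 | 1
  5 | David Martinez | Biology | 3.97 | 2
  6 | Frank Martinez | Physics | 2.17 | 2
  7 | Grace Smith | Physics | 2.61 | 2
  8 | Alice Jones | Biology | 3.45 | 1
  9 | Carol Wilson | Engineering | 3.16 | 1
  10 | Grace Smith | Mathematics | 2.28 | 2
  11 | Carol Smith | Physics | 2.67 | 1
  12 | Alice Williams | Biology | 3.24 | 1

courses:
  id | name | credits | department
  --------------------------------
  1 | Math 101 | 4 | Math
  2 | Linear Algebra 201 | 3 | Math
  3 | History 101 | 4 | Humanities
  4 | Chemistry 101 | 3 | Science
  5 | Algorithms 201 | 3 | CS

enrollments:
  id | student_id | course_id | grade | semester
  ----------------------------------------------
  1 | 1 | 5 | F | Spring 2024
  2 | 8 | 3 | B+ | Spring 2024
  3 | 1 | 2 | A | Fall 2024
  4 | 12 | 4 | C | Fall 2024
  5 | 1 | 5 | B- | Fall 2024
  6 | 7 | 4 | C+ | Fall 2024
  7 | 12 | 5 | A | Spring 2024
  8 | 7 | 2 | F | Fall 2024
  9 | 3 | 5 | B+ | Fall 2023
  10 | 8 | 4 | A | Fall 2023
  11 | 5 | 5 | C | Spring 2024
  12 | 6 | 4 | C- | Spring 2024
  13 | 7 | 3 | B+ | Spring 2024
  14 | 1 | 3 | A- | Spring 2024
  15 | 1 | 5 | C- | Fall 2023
SELECT name, year FROM students ORDER BY year DESC LIMIT 5

Execution result:
name | year
Carol Johnson | 3
Bob Garcia | 3
Tina Williams | 2
David Martinez | 2
Frank Martinez | 2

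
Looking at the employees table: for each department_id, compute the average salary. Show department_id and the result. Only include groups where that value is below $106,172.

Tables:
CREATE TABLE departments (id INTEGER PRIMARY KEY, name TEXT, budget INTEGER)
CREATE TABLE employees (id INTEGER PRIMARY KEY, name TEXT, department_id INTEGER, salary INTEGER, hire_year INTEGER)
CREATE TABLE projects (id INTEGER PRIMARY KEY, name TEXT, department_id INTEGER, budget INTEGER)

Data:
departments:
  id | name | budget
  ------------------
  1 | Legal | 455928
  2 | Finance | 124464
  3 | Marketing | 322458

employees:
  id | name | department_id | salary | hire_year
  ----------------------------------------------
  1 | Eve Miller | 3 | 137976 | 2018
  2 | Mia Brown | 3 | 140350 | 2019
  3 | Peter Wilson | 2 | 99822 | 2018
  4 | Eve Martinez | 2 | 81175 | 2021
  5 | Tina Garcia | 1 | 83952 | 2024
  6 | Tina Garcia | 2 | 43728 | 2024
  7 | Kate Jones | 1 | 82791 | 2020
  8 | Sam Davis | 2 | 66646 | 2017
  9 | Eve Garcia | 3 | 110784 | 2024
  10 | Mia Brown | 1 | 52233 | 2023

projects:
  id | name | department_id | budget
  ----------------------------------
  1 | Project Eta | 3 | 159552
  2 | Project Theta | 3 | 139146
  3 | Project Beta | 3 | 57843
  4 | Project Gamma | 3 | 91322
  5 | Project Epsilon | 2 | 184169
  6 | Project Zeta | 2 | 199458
SELECT department_id, AVG(salary) AS avg_salary FROM employees GROUP BY department_id HAVING AVG(salary) < 106172

Execution result:
department_id | avg_salary
1 | 72992.00
2 | 72842.75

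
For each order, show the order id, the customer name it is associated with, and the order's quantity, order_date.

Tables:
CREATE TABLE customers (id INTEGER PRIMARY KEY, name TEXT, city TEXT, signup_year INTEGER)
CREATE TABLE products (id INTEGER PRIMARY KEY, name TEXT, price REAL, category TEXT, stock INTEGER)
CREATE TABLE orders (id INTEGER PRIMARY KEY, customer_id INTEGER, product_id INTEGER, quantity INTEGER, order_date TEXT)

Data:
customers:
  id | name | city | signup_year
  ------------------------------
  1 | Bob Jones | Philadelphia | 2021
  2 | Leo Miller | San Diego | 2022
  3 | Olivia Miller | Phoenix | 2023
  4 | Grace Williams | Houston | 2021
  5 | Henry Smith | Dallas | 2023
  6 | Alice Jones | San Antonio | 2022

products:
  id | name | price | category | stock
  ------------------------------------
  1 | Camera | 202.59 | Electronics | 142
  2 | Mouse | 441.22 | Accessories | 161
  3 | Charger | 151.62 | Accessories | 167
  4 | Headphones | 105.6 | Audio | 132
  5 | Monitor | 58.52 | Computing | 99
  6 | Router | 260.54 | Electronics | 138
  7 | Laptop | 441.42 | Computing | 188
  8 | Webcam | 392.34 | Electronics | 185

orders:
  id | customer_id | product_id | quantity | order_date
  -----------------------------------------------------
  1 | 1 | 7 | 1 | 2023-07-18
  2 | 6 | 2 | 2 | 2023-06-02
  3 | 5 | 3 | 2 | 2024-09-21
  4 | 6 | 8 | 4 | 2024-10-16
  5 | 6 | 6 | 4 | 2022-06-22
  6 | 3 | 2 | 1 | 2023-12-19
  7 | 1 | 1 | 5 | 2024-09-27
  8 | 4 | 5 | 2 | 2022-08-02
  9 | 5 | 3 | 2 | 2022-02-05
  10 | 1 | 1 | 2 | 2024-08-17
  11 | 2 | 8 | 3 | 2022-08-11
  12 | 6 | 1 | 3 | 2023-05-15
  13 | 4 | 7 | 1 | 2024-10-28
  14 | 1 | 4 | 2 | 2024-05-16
SELECT c.id, p.name AS customer, c.quantity, c.order_date FROM orders c JOIN customers p ON c.customer_id = p.id

Execution result:
id | customer | quantity | order_date
1 | Bob Jones | 1 | 2023-07-18
2 | Alice Jones | 2 | 2023-06-02
3 | Henry Smith | 2 | 2024-09-21
4 | Alice Jones | 4 | 2024-10-16
5 | Alice Jones | 4 | 2022-06-22
6 | Olivia Miller | 1 | 2023-12-19
7 | Bob Jones | 5 | 2024-09-27
8 | Grace Williams | 2 | 2022-08-02
9 | Henry Smith | 2 | 2022-02-05
10 | Bob Jones | 2 | 2024-08-17
11 | Leo Miller | 3 | 2022-08-11
12 | Alice Jones | 3 | 2023-05-15
13 | Grace Williams | 1 | 2024-10-28
14 | Bob Jones | 2 | 2024-05-16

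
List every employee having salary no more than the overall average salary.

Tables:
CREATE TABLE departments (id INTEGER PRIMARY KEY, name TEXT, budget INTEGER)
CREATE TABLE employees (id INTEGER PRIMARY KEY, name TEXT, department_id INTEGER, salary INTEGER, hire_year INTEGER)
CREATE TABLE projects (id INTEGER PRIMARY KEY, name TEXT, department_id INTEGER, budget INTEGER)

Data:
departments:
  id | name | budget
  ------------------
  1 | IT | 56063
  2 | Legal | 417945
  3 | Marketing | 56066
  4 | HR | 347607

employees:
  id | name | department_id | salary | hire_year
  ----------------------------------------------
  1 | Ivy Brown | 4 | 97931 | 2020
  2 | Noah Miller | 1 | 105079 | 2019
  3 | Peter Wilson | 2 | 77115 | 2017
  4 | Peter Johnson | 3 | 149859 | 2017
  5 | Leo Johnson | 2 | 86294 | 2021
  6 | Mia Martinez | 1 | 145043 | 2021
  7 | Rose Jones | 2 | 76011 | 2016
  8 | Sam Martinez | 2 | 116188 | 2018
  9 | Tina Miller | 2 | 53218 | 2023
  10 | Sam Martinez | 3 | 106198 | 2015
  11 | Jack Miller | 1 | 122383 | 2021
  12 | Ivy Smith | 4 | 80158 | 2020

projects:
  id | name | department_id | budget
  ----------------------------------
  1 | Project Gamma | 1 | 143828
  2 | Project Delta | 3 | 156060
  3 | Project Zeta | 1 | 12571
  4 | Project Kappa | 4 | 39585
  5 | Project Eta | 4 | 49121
SELECT name, salary FROM employees WHERE salary <= (SELECT AVG(salary) FROM employees)

Execution result:
name | salary
Ivy Brown | 97931
Peter Wilson | 77115
Leo Johnson | 86294
Rose Jones | 76011
Tina Miller | 53218
Ivy Smith | 80158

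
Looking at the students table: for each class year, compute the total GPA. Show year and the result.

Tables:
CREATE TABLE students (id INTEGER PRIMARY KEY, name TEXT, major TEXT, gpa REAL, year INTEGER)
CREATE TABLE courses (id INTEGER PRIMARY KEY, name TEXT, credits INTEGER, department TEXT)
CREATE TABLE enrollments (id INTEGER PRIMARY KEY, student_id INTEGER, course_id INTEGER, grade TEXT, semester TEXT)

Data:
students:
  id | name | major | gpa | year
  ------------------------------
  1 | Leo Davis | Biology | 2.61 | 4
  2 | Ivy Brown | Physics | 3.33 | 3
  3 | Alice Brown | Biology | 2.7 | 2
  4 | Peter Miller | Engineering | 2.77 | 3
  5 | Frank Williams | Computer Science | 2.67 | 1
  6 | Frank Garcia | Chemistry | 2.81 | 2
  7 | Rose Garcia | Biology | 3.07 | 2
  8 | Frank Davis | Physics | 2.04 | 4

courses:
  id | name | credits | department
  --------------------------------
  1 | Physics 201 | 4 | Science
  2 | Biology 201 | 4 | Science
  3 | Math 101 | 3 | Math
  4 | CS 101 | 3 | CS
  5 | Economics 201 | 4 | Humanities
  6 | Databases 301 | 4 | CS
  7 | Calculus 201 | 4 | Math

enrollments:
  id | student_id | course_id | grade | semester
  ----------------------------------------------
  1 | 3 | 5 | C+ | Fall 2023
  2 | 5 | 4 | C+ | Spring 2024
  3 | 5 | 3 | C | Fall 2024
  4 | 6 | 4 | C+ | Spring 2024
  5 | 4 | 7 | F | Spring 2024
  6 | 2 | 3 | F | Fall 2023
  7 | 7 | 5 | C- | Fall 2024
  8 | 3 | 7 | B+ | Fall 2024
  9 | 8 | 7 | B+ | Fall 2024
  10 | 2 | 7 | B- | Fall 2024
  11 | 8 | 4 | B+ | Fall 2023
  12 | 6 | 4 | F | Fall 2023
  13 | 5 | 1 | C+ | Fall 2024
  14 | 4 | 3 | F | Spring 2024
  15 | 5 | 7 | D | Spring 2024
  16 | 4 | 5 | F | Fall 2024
SELECT year, SUM(gpa) AS sum_gpa FROM students GROUP BY year

Execution result:
year | sum_gpa
1 | 2.67
2 | 8.58
3 | 6.10
4 | 4.65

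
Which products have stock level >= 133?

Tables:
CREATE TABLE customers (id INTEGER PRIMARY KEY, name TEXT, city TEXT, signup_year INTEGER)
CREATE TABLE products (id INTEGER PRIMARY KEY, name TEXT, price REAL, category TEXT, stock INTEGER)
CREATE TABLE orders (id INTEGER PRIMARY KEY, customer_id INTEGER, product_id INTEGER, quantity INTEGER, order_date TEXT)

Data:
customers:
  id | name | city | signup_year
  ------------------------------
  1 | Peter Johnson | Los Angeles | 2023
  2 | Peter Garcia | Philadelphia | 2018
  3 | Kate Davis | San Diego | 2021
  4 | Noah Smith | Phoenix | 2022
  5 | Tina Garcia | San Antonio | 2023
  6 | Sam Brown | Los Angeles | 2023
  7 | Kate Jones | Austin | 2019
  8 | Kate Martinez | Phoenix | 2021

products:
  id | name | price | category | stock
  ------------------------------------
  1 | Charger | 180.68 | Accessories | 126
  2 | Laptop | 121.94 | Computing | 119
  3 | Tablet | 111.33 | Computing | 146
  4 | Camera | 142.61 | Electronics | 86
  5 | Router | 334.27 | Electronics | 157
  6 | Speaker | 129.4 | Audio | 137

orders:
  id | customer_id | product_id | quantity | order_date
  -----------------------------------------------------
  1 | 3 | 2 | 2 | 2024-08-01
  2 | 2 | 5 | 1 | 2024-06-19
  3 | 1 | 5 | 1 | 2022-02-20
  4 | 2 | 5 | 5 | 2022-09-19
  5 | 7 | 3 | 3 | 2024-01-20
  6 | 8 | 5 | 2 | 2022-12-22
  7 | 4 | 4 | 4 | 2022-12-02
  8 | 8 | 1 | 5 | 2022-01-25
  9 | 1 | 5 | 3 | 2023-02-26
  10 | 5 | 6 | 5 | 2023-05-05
SELECT name, stock FROM products WHERE stock >= 133

Execution result:
name | stock
Tablet | 146
Router | 157
Speaker | 137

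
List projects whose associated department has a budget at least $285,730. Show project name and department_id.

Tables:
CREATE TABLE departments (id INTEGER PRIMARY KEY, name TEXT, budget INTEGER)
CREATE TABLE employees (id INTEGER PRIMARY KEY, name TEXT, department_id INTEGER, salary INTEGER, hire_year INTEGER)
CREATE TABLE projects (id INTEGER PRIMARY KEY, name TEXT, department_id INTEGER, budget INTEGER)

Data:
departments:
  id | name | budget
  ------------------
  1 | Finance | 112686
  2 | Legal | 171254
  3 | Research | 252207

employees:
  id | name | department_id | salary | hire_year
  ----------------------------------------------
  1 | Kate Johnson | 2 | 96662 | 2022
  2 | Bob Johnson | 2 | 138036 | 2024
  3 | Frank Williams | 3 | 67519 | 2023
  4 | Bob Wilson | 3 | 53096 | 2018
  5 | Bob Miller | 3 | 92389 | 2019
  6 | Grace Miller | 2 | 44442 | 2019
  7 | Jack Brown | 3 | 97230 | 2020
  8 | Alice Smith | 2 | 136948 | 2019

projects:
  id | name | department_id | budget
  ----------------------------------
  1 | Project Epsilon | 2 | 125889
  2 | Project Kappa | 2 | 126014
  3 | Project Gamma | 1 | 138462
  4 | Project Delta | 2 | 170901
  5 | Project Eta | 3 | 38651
SELECT name, department_id FROM projects WHERE department_id IN (SELECT id FROM departments WHERE budget >= 285730)

Execution result:
(no rows)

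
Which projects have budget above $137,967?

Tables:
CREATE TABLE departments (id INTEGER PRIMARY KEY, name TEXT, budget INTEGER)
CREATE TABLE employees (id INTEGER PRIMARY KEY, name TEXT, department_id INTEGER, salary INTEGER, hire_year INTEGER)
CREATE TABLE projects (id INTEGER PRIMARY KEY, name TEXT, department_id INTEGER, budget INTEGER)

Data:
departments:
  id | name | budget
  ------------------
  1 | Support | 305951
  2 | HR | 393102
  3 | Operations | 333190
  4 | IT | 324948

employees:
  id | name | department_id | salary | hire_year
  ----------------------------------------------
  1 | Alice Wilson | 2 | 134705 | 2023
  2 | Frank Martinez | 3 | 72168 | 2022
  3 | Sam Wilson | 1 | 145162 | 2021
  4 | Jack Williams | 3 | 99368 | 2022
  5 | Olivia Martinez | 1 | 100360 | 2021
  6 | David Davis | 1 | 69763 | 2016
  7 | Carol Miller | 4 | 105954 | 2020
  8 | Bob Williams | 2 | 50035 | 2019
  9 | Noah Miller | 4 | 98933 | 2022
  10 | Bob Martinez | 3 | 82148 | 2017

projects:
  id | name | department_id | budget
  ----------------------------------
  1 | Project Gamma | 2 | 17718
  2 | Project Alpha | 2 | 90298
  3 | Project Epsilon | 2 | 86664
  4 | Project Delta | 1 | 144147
SELECT name, budget FROM projects WHERE budget > 137967

Execution result:
name | budget
Project Delta | 144147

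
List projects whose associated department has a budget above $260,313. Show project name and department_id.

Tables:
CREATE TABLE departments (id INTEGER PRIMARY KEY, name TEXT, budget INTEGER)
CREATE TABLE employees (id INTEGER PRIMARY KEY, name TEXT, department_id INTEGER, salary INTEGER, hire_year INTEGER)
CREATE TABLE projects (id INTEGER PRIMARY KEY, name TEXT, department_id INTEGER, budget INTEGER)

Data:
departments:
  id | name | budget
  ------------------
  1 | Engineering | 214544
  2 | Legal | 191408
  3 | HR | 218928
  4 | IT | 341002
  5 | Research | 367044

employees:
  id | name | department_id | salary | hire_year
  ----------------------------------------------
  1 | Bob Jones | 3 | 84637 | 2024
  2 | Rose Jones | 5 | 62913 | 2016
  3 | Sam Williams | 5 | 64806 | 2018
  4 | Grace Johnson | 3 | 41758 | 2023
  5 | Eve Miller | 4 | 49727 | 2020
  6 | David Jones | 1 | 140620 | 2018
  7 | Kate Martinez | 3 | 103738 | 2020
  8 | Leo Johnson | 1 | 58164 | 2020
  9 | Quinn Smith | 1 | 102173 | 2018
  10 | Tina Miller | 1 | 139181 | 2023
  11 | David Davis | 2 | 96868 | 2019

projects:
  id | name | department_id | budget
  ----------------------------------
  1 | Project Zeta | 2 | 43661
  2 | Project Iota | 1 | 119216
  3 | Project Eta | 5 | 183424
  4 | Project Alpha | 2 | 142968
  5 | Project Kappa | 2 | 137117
SELECT name, department_id FROM projects WHERE department_id IN (SELECT id FROM departments WHERE budget > 260313)

Execution result:
name | department_id
Project Eta | 5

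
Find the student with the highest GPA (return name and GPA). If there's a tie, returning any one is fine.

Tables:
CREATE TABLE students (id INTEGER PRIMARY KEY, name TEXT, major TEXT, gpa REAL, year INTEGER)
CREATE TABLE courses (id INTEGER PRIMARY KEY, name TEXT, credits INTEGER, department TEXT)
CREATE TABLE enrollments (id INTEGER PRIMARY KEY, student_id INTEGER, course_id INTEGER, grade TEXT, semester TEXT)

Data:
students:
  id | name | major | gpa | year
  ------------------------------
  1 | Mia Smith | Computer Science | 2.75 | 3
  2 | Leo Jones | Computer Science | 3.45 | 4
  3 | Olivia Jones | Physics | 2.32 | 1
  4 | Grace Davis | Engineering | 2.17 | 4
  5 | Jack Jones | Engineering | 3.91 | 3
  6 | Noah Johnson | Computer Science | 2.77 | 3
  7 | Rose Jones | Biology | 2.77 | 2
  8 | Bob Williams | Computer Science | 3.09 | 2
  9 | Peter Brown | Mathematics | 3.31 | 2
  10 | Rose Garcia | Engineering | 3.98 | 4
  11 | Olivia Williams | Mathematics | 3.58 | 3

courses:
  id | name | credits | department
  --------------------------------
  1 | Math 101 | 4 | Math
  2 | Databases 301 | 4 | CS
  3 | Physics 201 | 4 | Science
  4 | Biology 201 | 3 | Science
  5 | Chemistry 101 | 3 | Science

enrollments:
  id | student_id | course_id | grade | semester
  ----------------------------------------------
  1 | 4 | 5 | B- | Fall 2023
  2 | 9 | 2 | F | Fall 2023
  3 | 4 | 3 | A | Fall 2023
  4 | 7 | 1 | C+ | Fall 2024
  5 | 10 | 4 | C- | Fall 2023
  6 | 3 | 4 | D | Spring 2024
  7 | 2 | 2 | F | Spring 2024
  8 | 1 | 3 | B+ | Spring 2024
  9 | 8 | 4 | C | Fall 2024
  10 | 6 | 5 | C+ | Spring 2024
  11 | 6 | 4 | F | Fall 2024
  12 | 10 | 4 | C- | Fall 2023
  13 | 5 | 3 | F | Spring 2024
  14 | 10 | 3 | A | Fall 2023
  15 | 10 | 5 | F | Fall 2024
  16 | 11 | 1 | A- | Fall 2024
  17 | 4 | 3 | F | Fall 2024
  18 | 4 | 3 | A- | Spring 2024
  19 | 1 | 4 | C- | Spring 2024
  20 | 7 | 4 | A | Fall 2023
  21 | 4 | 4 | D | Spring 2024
SELECT name, gpa FROM students ORDER BY gpa DESC LIMIT 1

Execution result:
name | gpa
Rose Garcia | 3.98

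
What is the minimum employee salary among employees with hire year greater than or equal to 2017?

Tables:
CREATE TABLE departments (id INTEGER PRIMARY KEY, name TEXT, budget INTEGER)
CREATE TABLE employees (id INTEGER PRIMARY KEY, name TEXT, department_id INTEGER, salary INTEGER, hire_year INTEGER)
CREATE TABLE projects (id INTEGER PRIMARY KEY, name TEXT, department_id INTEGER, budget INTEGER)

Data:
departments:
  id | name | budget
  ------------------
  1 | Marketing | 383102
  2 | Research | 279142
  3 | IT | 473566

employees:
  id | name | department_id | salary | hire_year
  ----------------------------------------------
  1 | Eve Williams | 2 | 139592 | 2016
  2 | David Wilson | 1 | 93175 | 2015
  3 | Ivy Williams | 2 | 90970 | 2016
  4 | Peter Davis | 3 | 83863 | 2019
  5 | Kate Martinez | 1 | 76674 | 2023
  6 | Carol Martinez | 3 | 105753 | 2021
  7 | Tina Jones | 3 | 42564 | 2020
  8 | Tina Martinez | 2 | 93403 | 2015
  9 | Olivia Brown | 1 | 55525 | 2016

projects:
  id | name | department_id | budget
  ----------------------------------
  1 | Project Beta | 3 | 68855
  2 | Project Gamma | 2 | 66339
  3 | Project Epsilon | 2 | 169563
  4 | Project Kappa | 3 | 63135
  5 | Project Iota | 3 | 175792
SELECT MIN(salary) FROM employees WHERE hire_year >= 2017

Execution result:
42564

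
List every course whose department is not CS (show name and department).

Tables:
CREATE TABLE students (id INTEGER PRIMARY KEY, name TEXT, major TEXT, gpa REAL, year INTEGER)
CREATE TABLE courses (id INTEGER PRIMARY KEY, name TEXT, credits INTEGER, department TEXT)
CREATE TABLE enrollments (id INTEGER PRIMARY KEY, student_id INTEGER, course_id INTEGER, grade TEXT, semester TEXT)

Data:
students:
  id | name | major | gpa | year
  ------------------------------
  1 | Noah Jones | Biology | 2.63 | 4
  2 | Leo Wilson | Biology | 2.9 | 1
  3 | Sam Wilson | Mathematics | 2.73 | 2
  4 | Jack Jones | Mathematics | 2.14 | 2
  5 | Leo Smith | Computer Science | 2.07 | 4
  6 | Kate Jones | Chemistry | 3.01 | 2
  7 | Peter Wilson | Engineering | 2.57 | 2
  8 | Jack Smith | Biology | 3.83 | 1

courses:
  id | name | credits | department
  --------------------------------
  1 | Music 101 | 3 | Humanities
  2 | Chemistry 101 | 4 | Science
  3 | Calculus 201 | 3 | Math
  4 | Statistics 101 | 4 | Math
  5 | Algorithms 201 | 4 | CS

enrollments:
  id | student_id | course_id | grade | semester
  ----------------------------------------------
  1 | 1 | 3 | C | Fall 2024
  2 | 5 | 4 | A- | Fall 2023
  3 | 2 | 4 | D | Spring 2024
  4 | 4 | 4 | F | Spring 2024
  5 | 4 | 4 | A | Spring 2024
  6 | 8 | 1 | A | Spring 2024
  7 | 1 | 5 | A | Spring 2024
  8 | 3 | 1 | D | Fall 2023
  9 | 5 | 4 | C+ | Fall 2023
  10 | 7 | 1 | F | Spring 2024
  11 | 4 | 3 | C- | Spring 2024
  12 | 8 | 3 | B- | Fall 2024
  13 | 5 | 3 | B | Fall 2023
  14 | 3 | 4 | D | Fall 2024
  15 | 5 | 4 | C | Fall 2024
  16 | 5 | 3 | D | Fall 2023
SELECT name, department FROM courses WHERE department <> 'CS'

Execution result:
name | department
Music 101 | Humanities
Chemistry 101 | Science
Calculus 201 | Math
Statistics 101 | Math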